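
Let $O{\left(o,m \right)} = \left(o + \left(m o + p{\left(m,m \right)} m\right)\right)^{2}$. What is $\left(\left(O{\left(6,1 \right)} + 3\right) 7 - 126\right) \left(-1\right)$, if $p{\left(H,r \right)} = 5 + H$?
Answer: $-2163$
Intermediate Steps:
$O{\left(o,m \right)} = \left(o + m o + m \left(5 + m\right)\right)^{2}$ ($O{\left(o,m \right)} = \left(o + \left(m o + \left(5 + m\right) m\right)\right)^{2} = \left(o + \left(m o + m \left(5 + m\right)\right)\right)^{2} = \left(o + m o + m \left(5 + m\right)\right)^{2}$)
$\left(\left(O{\left(6,1 \right)} + 3\right) 7 - 126\right) \left(-1\right) = \left(\left(\left(6 + 1 \cdot 6 + 1 \left(5 + 1\right)\right)^{2} + 3\right) 7 - 126\right) \left(-1\right) = \left(\left(\left(6 + 6 + 1 \cdot 6\right)^{2} + 3\right) 7 - 126\right) \left(-1\right) = \left(\left(\left(6 + 6 + 6\right)^{2} + 3\right) 7 - 126\right) \left(-1\right) = \left(\left(18^{2} + 3\right) 7 - 126\right) \left(-1\right) = \left(\left(324 + 3\right) 7 - 126\right) \left(-1\right) = \left(327 \cdot 7 - 126\right) \left(-1\right) = \left(2289 - 126\right) \left(-1\right) = 2163 \left(-1\right) = -2163$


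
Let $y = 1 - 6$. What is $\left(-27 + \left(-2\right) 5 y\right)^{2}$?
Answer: $529$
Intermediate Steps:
$y = -5$ ($y = 1 - 6 = -5$)
$\left(-27 + \left(-2\right) 5 y\right)^{2} = \left(-27 + \left(-2\right) 5 \left(-5\right)\right)^{2} = \left(-27 - -50\right)^{2} = \left(-27 + 50\right)^{2} = 23^{2} = 529$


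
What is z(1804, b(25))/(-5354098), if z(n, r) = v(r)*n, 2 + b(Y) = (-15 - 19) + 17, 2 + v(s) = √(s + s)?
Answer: 1804/2677049 - 902*I*√38/2677049 ≈ 0.00067388 - 0.002077*I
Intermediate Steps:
v(s) = -2 + √2*√s (v(s) = -2 + √(s + s) = -2 + √(2*s) = -2 + √2*√s)
b(Y) = -19 (b(Y) = -2 + ((-15 - 19) + 17) = -2 + (-34 + 17) = -2 - 17 = -19)
z(n, r) = n*(-2 + √2*√r) (z(n, r) = (-2 + √2*√r)*n = n*(-2 + √2*√r))
z(1804, b(25))/(-5354098) = (1804*(-2 + √2*√(-19)))/(-5354098) = (1804*(-2 + √2*(I*√19)))*(-1/5354098) = (1804*(-2 + I*√38))*(-1/5354098) = (-3608 + 1804*I*√38)*(-1/5354098) = 1804/2677049 - 902*I*√38/2677049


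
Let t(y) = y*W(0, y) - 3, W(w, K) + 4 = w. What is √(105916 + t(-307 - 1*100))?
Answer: 3*√11949 ≈ 327.93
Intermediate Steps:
W(w, K) = -4 + w
t(y) = -3 - 4*y (t(y) = y*(-4 + 0) - 3 = y*(-4) - 3 = -4*y - 3 = -3 - 4*y)
√(105916 + t(-307 - 1*100)) = √(105916 + (-3 - 4*(-307 - 1*100))) = √(105916 + (-3 - 4*(-307 - 100))) = √(105916 + (-3 - 4*(-407))) = √(105916 + (-3 + 1628)) = √(105916 + 1625) = √107541 = 3*√11949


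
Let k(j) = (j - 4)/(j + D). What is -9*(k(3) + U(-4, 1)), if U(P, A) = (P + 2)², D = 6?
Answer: -35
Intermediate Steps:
U(P, A) = (2 + P)²
k(j) = (-4 + j)/(6 + j) (k(j) = (j - 4)/(j + 6) = (-4 + j)/(6 + j))
-9*(k(3) + U(-4, 1)) = -9*((-4 + 3)/(6 + 3) + (2 - 4)²) = -9*(-1/9 + (-2)²) = -9*((⅑)*(-1) + 4) = -9*(-⅑ + 4) = -9*35/9 = -35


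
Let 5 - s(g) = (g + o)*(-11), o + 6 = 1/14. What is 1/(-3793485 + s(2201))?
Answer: -14/52770679 ≈ -2.6530e-7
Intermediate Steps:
o = -83/14 (o = -6 + 1/14 = -83/14 ≈ -5.9286)
s(g) = -843/14 + 11*g (s(g) = 5 - (g - 83/14)*(-11) = 5 - (-83/14 + g)*(-11) = 5 - (913/14 - 11*g) = 5 + (-913/14 + 11*g) = -843/14 + 11*g)
1/(-3793485 + s(2201)) = 1/(-3793485 + (-843/14 + 11*2201)) = 1/(-3793485 + (-843/14 + 24211)) = 1/(-3793485 + 338111/14) = 1/(-52770679/14) = -14/52770679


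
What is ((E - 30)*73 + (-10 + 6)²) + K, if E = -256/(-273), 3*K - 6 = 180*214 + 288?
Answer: 2957260/273 ≈ 10832.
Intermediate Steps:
K = 12938 (K = 2 + (180*214 + 288)/3 = 2 + (38520 + 288)/3 = 2 + (⅓)*38808 = 2 + 12936 = 12938)
E = 256/273 (E = -256*(-1/273) = 256/273 ≈ 0.93773)
((E - 30)*73 + (-10 + 6)²) + K = ((256/273 - 30)*73 + (-10 + 6)²) + 12938 = (-7934/273*73 + (-4)²) + 12938 = (-579182/273 + 16) + 12938 = -574814/273 + 12938 = 2957260/273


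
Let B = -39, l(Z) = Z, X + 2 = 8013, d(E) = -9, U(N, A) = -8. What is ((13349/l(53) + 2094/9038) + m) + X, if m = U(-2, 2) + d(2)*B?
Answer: 2061221100/239507 ≈ 8606.1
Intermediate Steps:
X = 8011 (X = -2 + 8013 = 8011)
m = 343 (m = -8 - 9*(-39) = -8 + 351 = 343)
((13349/l(53) + 2094/9038) + m) + X = ((13349/53 + 2094/9038) + 343) + 8011 = ((13349*(1/53) + 2094*(1/9038)) + 343) + 8011 = ((13349/53 + 1047/4519) + 343) + 8011 = (60379622/239507 + 343) + 8011 = 142530523/239507 + 8011 = 2061221100/239507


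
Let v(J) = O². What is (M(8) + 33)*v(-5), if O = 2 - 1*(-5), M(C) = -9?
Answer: 1176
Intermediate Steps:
O = 7 (O = 2 + 5 = 7)
v(J) = 49 (v(J) = 7² = 49)
(M(8) + 33)*v(-5) = (-9 + 33)*49 = 24*49 = 1176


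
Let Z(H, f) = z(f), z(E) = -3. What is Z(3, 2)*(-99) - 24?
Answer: 273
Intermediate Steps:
Z(H, f) = -3
Z(3, 2)*(-99) - 24 = -3*(-99) - 24 = 297 - 24 = 273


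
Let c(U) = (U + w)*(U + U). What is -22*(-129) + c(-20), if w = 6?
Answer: 3398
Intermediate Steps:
c(U) = 2*U*(6 + U) (c(U) = (U + 6)*(U + U) = (6 + U)*(2*U) = 2*U*(6 + U))
-22*(-129) + c(-20) = -22*(-129) + 2*(-20)*(6 - 20) = 2838 + 2*(-20)*(-14) = 2838 + 560 = 3398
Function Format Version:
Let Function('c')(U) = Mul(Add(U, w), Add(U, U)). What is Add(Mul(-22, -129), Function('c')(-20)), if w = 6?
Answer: 3398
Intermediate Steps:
Function('c')(U) = Mul(2, U, Add(6, U)) (Function('c')(U) = Mul(Add(U, 6), Add(U, U)) = Mul(Add(6, U), Mul(2, U)) = Mul(2, U, Add(6, U)))
Add(Mul(-22, -129), Function('c')(-20)) = Add(Mul(-22, -129), Mul(2, -20, Add(6, -20))) = Add(2838, Mul(2, -20, -14)) = Add(2838, 560) = 3398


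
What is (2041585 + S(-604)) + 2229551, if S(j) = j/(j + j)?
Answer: 8542273/2 ≈ 4.2711e+6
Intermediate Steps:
S(j) = ½ (S(j) = j/((2*j)) = j*(1/(2*j)) = ½)
(2041585 + S(-604)) + 2229551 = (2041585 + ½) + 2229551 = 4083171/2 + 2229551 = 8542273/2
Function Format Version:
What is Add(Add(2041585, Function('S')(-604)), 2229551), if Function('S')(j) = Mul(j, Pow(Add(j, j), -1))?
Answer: Rational(8542273, 2) ≈ 4.2711e+6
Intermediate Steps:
Function('S')(j) = Rational(1, 2) (Function('S')(j) = Mul(j, Pow(Mul(2, j), -1)) = Mul(j, Mul(Rational(1, 2), Pow(j, -1))) = Rational(1, 2))
Add(Add(2041585, Function('S')(-604)), 2229551) = Add(Add(2041585, Rational(1, 2)), 2229551) = Add(Rational(4083171, 2), 2229551) = Rational(8542273, 2)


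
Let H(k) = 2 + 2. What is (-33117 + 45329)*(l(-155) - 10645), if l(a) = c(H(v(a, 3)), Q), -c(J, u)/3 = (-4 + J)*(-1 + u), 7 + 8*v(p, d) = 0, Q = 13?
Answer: -129996740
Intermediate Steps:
v(p, d) = -7/8 (v(p, d) = -7/8 + (⅛)*0 = -7/8 + 0 = -7/8)
H(k) = 4
c(J, u) = -3*(-1 + u)*(-4 + J) (c(J, u) = -3*(-4 + J)*(-1 + u) = -3*(-1 + u)*(-4 + J))
l(a) = 0 (l(a) = -12 + 3*4 + 12*13 - 3*4*13 = -12 + 12 + 156 - 156 = 0)
(-33117 + 45329)*(l(-155) - 10645) = (-33117 + 45329)*(0 - 10645) = 12212*(-10645) = -129996740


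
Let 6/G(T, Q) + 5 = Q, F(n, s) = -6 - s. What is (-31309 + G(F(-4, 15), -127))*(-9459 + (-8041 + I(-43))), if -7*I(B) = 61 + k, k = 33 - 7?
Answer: 84437803013/154 ≈ 5.4830e+8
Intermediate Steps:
k = 26
G(T, Q) = 6/(-5 + Q)
I(B) = -87/7 (I(B) = -(61 + 26)/7 = -1/7*87 = -87/7)
(-31309 + G(F(-4, 15), -127))*(-9459 + (-8041 + I(-43))) = (-31309 + 6/(-5 - 127))*(-9459 + (-8041 - 87/7)) = (-31309 + 6/(-132))*(-9459 - 56374/7) = (-31309 + 6*(-1/132))*(-122587/7) = (-31309 - 1/22)*(-122587/7) = -688799/22*(-122587/7) = 84437803013/154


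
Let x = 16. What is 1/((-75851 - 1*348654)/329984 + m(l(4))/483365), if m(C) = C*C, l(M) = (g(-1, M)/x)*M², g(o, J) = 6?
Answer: -159502716160/205178979901 ≈ -0.77738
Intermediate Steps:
l(M) = 3*M²/8 (l(M) = (6/16)*M² = (6*(1/16))*M² = 3*M²/8)
m(C) = C²
1/((-75851 - 1*348654)/329984 + m(l(4))/483365) = 1/((-75851 - 1*348654)/329984 + ((3/8)*4²)²/483365) = 1/((-75851 - 348654)*(1/329984) + ((3/8)*16)²*(1/483365)) = 1/(-424505*1/329984 + 6²*(1/483365)) = 1/(-424505/329984 + 36*(1/483365)) = 1/(-424505/329984 + 36/483365) = 1/(-205178979901/159502716160) = -159502716160/205178979901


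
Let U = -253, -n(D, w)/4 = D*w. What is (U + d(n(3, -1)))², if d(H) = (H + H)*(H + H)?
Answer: 104329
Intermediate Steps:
n(D, w) = -4*D*w
d(H) = 4*H² (d(H) = (2*H)*(2*H) = 4*H²)
(U + d(n(3, -1)))² = (-253 + 4*(-4*3*(-1))²)² = (-253 + 4*12²)² = (-253 + 4*144)² = (-253 + 576)² = 323² = 104329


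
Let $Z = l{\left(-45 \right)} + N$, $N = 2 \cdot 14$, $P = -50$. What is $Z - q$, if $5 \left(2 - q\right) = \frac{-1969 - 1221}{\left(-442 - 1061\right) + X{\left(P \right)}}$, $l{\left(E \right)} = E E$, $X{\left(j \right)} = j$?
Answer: $\frac{3185841}{1553} \approx 2051.4$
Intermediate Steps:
$N = 28$
$l{\left(E \right)} = E^{2}$
$q = \frac{2468}{1553}$ ($q = 2 - \frac{\left(-1969 - 1221\right) \frac{1}{\left(-442 - 1061\right) - 50}}{5} = 2 - \frac{\left(-3190\right) \frac{1}{-1503 - 50}}{5} = 2 - \frac{\left(-3190\right) \frac{1}{-1553}}{5} = 2 - \frac{\left(-3190\right) \left(- \frac{1}{1553}\right)}{5} = 2 - \frac{638}{1553} = \frac{2468}{1553} \approx 1.5892$)
$Z = 2053$ ($Z = \left(-45\right)^{2} + 28 = 2025 + 28 = 2053$)
$Z - q = 2053 - \frac{2468}{1553} = \frac{3185841}{1553}$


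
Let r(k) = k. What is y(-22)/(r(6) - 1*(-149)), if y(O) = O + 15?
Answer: -7/155 ≈ -0.045161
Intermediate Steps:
y(O) = 15 + O
y(-22)/(r(6) - 1*(-149)) = (15 - 22)/(6 - 1*(-149)) = -7/(6 + 149) = -7/155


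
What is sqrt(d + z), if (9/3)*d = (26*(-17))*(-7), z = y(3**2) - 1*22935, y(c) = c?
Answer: 2*I*sqrt(49263)/3 ≈ 147.97*I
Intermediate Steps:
z = -22926 (z = 3**2 - 1*22935 = 9 - 22935 = -22926)
d = 3094/3 (d = ((26*(-17))*(-7))/3 = (-442*(-7))/3 = (1/3)*3094 = 3094/3 ≈ 1031.3)
sqrt(d + z) = sqrt(3094/3 - 22926) = sqrt(-65684/3) = 2*I*sqrt(49263)/3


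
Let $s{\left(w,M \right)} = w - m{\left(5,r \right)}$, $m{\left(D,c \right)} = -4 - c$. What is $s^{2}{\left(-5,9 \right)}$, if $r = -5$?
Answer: $36$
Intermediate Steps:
$s{\left(w,M \right)} = -1 + w$ ($s{\left(w,M \right)} = w - \left(-4 - -5\right) = w - \left(-4 + 5\right) = w - 1 = -1 + w$)
$s^{2}{\left(-5,9 \right)} = \left(-1 - 5\right)^{2} = \left(-6\right)^{2} = 36$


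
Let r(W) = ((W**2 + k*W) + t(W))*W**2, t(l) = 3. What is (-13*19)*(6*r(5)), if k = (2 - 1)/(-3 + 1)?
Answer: -944775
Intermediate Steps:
k = -1/2 (k = 1/(-2) = 1*(-1/2) = -1/2 ≈ -0.50000)
r(W) = W**2*(3 + W**2 - W/2) (r(W) = ((W**2 - W/2) + 3)*W**2 = (3 + W**2 - W/2)*W**2 = W**2*(3 + W**2 - W/2))
(-13*19)*(6*r(5)) = (-13*19)*(6*(5**2*(3 + 5**2 - 1/2*5))) = -1482*25*(3 + 25 - 5/2) = -1482*25*(51/2) = -1482*1275/2 = -247*3825 = -944775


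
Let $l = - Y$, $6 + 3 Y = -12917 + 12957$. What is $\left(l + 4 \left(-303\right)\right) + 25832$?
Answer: $\frac{73826}{3} \approx 24609.0$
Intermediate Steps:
$Y = \frac{34}{3}$ ($Y = -2 + \frac{-12917 + 12957}{3} = -2 + \frac{1}{3} \cdot 40 = -2 + \frac{40}{3} = \frac{34}{3} \approx 11.333$)
$l = - \frac{34}{3}$ ($l = \left(-1\right) \frac{34}{3} = - \frac{34}{3} \approx -11.333$)
$\left(l + 4 \left(-303\right)\right) + 25832 = \left(- \frac{34}{3} + 4 \left(-303\right)\right) + 25832 = \left(- \frac{34}{3} - 1212\right) + 25832 = - \frac{3670}{3} + 25832 = \frac{73826}{3}$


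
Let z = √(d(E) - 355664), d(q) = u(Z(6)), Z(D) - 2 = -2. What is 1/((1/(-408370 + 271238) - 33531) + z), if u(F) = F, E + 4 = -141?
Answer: -630556672589276/21149884120657828185 - 75220741696*I*√22229/21149884120657828185 ≈ -2.9814e-5 - 5.3026e-7*I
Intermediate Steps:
E = -145 (E = -4 - 141 = -145)
Z(D) = 0 (Z(D) = 2 - 2 = 0)
d(q) = 0
z = 4*I*√22229 (z = √(0 - 355664) = √(-355664) = 4*I*√22229 ≈ 596.38*I)
1/((1/(-408370 + 271238) - 33531) + z) = 1/((1/(-408370 + 271238) - 33531) + 4*I*√22229) = 1/((1/(-137132) - 33531) + 4*I*√22229) = 1/((-1/137132 - 33531) + 4*I*√22229) = 1/(-4598173093/137132 + 4*I*√22229)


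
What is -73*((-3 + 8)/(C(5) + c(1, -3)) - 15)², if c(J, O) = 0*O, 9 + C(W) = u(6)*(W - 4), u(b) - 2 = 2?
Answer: -18688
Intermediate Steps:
u(b) = 4 (u(b) = 2 + 2 = 4)
C(W) = -25 + 4*W (C(W) = -9 + 4*(W - 4) = -9 + 4*(-4 + W) = -9 + (-16 + 4*W) = -25 + 4*W)
c(J, O) = 0
-73*((-3 + 8)/(C(5) + c(1, -3)) - 15)² = -73*((-3 + 8)/((-25 + 4*5) + 0) - 15)² = -73*(5/((-25 + 20) + 0) - 15)² = -73*(5/(-5 + 0) - 15)² = -73*(5/(-5) - 15)² = -73*(5*(-⅕) - 15)² = -73*(-1 - 15)² = -73*(-16)² = -73*256 = -18688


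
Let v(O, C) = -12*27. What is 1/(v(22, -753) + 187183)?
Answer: 1/186859 ≈ 5.3516e-6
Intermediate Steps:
v(O, C) = -324
1/(v(22, -753) + 187183) = 1/(-324 + 187183) = 1/186859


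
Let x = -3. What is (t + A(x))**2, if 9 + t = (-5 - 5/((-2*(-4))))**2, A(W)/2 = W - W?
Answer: 2099601/4096 ≈ 512.60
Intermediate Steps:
A(W) = 0 (A(W) = 2*(W - W) = 2*0 = 0)
t = 1449/64 (t = -9 + (-5 - 5/((-2*(-4))))**2 = -9 + (-5 - 5/8)**2 = -9 + (-45/8)**2 = -9 + 2025/64 = 1449/64 ≈ 22.641)
(t + A(x))**2 = (1449/64 + 0)**2 = (1449/64)**2 = 2099601/4096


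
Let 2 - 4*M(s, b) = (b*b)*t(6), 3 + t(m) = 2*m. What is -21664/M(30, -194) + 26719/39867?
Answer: 6252513935/6751914987 ≈ 0.92604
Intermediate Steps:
t(m) = -3 + 2*m
M(s, b) = ½ - 9*b²/4 (M(s, b) = ½ - b*b*(-3 + 2*6)/4 = ½ - b²*(-3 + 12)/4 = ½ - b²*9/4 = ½ - 9*b²/4)
-21664/M(30, -194) + 26719/39867 = -21664/(½ - 9/4*(-194)²) + 26719/39867 = -21664/(½ - 9/4*37636) + 26719*(1/39867) = -21664/(½ - 84681) + 26719/39867 = -21664/(-169361/2) + 26719/39867 = -21664*(-2/169361) + 26719/39867 = 43328/169361 + 26719/39867 = 6252513935/6751914987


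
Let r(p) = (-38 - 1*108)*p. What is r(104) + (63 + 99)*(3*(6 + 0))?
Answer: -12268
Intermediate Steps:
r(p) = -146*p (r(p) = (-38 - 108)*p = -146*p)
r(104) + (63 + 99)*(3*(6 + 0)) = -146*104 + (63 + 99)*(3*(6 + 0)) = -15184 + 162*(3*6) = -15184 + 162*18 = -15184 + 2916 = -12268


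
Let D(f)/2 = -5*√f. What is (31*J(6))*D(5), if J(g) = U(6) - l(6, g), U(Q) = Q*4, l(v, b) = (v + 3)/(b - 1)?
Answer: -6882*√5 ≈ -15389.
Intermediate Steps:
l(v, b) = (3 + v)/(-1 + b)
U(Q) = 4*Q
J(g) = 24 - 9/(-1 + g) (J(g) = 4*6 - (3 + 6)/(-1 + g) = 24 - 9/(-1 + g))
D(f) = -10*√f (D(f) = 2*(-5*√f) = -10*√f)
(31*J(6))*D(5) = (31*(3*(-11 + 8*6)/(-1 + 6)))*(-10*√5) = (31*(3*(-11 + 48)/5))*(-10*√5) = (31*(3*(⅕)*37))*(-10*√5) = (31*(111/5))*(-10*√5) = 3441*(-10*√5)/5 = -6882*√5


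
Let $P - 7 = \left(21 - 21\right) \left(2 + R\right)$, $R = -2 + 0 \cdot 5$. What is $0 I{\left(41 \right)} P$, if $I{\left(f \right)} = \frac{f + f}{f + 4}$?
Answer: $0$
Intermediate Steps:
$R = -2$ ($R = -2 + 0 = -2$)
$I{\left(f \right)} = \frac{2 f}{4 + f}$
$P = 7$ ($P = 7 + \left(21 - 21\right) \left(2 - 2\right) = 7 + \left(21 - 21\right) 0 = 7 + 0 \cdot 0 = 7 + 0 = 7$)
$0 I{\left(41 \right)} P = 0 \cdot 2 \cdot 41 \frac{1}{4 + 41} \cdot 7 = 0 \cdot 2 \cdot 41 \cdot \frac{1}{45} \cdot 7 = 0 \cdot \frac{82}{45} \cdot 7 = 0 \cdot 7 = 0$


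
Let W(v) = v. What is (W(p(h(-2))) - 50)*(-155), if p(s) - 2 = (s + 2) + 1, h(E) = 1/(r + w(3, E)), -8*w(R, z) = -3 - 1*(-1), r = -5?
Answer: 133145/19 ≈ 7007.6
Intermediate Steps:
w(R, z) = ¼ (w(R, z) = -(-3 - 1*(-1))/8 = -(-3 + 1)/8 = -⅛*(-2) = ¼)
h(E) = -4/19 (h(E) = 1/(-5 + ¼) = 1/(-19/4) = -4/19)
p(s) = 5 + s (p(s) = 2 + ((s + 2) + 1) = 2 + ((2 + s) + 1) = 2 + (3 + s) = 5 + s)
(W(p(h(-2))) - 50)*(-155) = ((5 - 4/19) - 50)*(-155) = (91/19 - 50)*(-155) = -859/19*(-155) = 133145/19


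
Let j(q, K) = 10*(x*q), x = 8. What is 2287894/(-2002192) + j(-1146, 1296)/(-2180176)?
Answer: -8831710711/8024137768 ≈ -1.1006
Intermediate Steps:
j(q, K) = 80*q (j(q, K) = 10*(8*q) = 80*q)
2287894/(-2002192) + j(-1146, 1296)/(-2180176) = 2287894/(-2002192) + (80*(-1146))/(-2180176) = 2287894*(-1/2002192) - 91680*(-1/2180176) = -67291/58888 + 5730/136261 = -8831710711/8024137768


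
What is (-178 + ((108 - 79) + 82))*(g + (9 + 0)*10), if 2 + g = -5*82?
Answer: 21574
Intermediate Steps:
g = -412 (g = -2 - 5*82 = -2 - 410 = -412)
(-178 + ((108 - 79) + 82))*(g + (9 + 0)*10) = (-178 + ((108 - 79) + 82))*(-412 + (9 + 0)*10) = (-178 + (29 + 82))*(-412 + 9*10) = (-178 + 111)*(-412 + 90) = -67*(-322) = 21574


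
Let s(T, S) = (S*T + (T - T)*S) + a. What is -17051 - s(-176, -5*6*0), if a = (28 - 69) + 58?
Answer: -17068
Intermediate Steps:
a = 17 (a = -41 + 58 = 17)
s(T, S) = 17 + S*T (s(T, S) = (S*T + (T - T)*S) + 17 = (S*T + 0*S) + 17 = (S*T + 0) + 17 = S*T + 17 = 17 + S*T)
-17051 - s(-176, -5*6*0) = -17051 - (17 + (-5*6*0)*(-176)) = -17051 - (17 - 30*0*(-176)) = -17051 - (17 + 0*(-176)) = -17051 - (17 + 0) = -17051 - 1*17 = -17051 - 17 = -17068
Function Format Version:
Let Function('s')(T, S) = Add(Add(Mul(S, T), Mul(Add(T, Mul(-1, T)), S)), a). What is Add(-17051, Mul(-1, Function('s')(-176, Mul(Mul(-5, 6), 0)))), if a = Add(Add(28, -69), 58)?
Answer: -17068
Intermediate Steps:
a = 17 (a = Add(-41, 58) = 17)
Function('s')(T, S) = Add(17, Mul(S, T)) (Function('s')(T, S) = Add(Add(Mul(S, T), Mul(Add(T, Mul(-1, T)), S)), 17) = Add(Add(Mul(S, T), Mul(0, S)), 17) = Add(Add(Mul(S, T), 0), 17) = Add(Mul(S, T), 17) = Add(17, Mul(S, T)))
Add(-17051, Mul(-1, Function('s')(-176, Mul(Mul(-5, 6), 0)))) = Add(-17051, Mul(-1, Add(17, Mul(Mul(Mul(-5, 6), 0), -176)))) = Add(-17051, Mul(-1, Add(17, Mul(Mul(-30, 0), -176)))) = Add(-17051, Mul(-1, Add(17, Mul(0, -176)))) = Add(-17051, Mul(-1, Add(17, 0))) = Add(-17051, Mul(-1, 17)) = Add(-17051, -17) = -17068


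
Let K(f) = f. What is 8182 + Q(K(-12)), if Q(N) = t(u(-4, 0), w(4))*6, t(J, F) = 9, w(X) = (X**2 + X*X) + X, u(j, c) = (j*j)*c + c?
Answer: 8236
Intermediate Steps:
u(j, c) = c + c*j**2 (u(j, c) = j**2*c + c = c*j**2 + c = c + c*j**2)
w(X) = X + 2*X**2 (w(X) = (X**2 + X**2) + X = 2*X**2 + X = X + 2*X**2)
Q(N) = 54 (Q(N) = 9*6 = 54)
8182 + Q(K(-12)) = 8182 + 54 = 8236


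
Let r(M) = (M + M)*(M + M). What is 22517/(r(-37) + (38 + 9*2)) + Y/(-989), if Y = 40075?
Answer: -199425587/5471148 ≈ -36.450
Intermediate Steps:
r(M) = 4*M² (r(M) = (2*M)*(2*M) = 4*M²)
22517/(r(-37) + (38 + 9*2)) + Y/(-989) = 22517/(4*(-37)² + (38 + 9*2)) + 40075/(-989) = 22517/(4*1369 + (38 + 18)) + 40075*(-1/989) = 22517/(5476 + 56) - 40075/989 = 22517/5532 - 40075/989 = -199425587/5471148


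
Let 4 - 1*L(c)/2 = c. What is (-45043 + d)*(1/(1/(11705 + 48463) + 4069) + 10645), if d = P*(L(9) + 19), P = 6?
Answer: -16749708103585831/34974799 ≈ -4.7891e+8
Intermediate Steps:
L(c) = 8 - 2*c
d = 54 (d = 6*((8 - 2*9) + 19) = 6*((8 - 18) + 19) = 6*(-10 + 19) = 6*9 = 54)
(-45043 + d)*(1/(1/(11705 + 48463) + 4069) + 10645) = (-45043 + 54)*(1/(1/(11705 + 48463) + 4069) + 10645) = -44989*(1/(1/60168 + 4069) + 10645) = -44989*(1/(244823593/60168) + 10645) = -44989*(60168/244823593 + 10645) = -44989*2606147207653/244823593 = -16749708103585831/34974799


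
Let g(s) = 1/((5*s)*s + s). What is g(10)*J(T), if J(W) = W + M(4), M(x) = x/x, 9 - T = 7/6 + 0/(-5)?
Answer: 53/3060 ≈ 0.017320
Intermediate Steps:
T = 47/6 (T = 9 - (7/6 + 0/(-5)) = 9 - (7*(⅙) + 0*(-⅕)) = 9 - (7/6 + 0) = 9 - 1*7/6 = 9 - 7/6 = 47/6 ≈ 7.8333)
M(x) = 1
J(W) = 1 + W (J(W) = W + 1 = 1 + W)
g(s) = 1/(s + 5*s²) (g(s) = 1/(5*s² + s) = 1/(s + 5*s²))
g(10)*J(T) = (1/(10*(1 + 5*10)))*(1 + 47/6) = (1/(10*(1 + 50)))*(53/6) = ((⅒)/51)*(53/6) = ((⅒)*(1/51))*(53/6) = (1/510)*(53/6) = 53/3060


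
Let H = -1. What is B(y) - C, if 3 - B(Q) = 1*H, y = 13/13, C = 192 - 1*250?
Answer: 62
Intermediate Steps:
C = -58 (C = 192 - 250 = -58)
y = 1 (y = 13*(1/13) = 1)
B(Q) = 4 (B(Q) = 3 - (-1) = 3 - 1*(-1) = 3 + 1 = 4)
B(y) - C = 4 - 1*(-58) = 4 + 58 = 62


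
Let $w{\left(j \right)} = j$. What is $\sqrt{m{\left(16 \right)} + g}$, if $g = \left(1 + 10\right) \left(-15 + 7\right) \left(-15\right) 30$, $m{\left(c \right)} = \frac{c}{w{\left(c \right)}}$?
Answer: $199$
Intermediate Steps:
$m{\left(c \right)} = 1$ ($m{\left(c \right)} = \frac{c}{c} = 1$)
$g = 39600$ ($g = 11 \left(-8\right) \left(-15\right) 30 = \left(-88\right) \left(-15\right) 30 = 1320 \cdot 30 = 39600$)
$\sqrt{m{\left(16 \right)} + g} = \sqrt{1 + 39600} = \sqrt{39601} = 199$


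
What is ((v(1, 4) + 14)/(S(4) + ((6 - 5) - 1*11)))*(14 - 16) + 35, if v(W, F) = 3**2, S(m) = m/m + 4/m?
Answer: 163/4 ≈ 40.750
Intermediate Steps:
S(m) = 1 + 4/m
v(W, F) = 9
((v(1, 4) + 14)/(S(4) + ((6 - 5) - 1*11)))*(14 - 16) + 35 = ((9 + 14)/((4 + 4)/4 + ((6 - 5) - 1*11)))*(14 - 16) + 35 = (23/((1/4)*8 + (1 - 11)))*(-2) + 35 = (23/(2 - 10))*(-2) + 35 = (23/(-8))*(-2) + 35 = (23*(-1/8))*(-2) + 35 = -23/8*(-2) + 35 = 23/4 + 35 = 163/4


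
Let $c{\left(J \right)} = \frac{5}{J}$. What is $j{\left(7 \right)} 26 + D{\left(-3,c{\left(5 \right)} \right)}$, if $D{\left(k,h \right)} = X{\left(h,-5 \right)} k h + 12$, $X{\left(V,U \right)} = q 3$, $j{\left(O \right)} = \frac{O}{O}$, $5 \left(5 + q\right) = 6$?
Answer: $\frac{361}{5} \approx 72.2$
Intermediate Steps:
$q = - \frac{19}{5}$ ($q = -5 + \frac{1}{5} \cdot 6 = -5 + \frac{6}{5} = - \frac{19}{5} \approx -3.8$)
$j{\left(O \right)} = 1$
$X{\left(V,U \right)} = - \frac{57}{5}$ ($X{\left(V,U \right)} = \left(- \frac{19}{5}\right) 3 = - \frac{57}{5}$)
$D{\left(k,h \right)} = 12 - \frac{57 h k}{5}$ ($D{\left(k,h \right)} = - \frac{57 k}{5} h + 12 = - \frac{57 h k}{5} + 12 = 12 - \frac{57 h k}{5}$)
$j{\left(7 \right)} 26 + D{\left(-3,c{\left(5 \right)} \right)} = 1 \cdot 26 - \left(-12 + \frac{57}{5} \cdot \frac{5}{5} \left(-3\right)\right) = 26 - \left(-12 + \frac{57}{5} \cdot 5 \cdot \frac{1}{5} \left(-3\right)\right) = 26 - \left(-12 + \frac{57}{5} \left(-3\right)\right) = 26 + \left(12 + \frac{171}{5}\right) = 26 + \frac{231}{5} = \frac{361}{5}$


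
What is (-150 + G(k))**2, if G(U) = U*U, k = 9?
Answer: 4761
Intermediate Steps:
G(U) = U**2
(-150 + G(k))**2 = (-150 + 9**2)**2 = (-150 + 81)**2 = (-69)**2 = 4761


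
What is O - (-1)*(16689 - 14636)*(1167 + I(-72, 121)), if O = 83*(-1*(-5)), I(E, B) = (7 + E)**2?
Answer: 11070191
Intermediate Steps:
O = 415 (O = 83*5 = 415)
O - (-1)*(16689 - 14636)*(1167 + I(-72, 121)) = 415 - (-1)*(16689 - 14636)*(1167 + (7 - 72)**2) = 415 - (-1)*2053*(1167 + (-65)**2) = 415 - (-1)*2053*(1167 + 4225) = 415 - (-1)*2053*5392 = 415 - (-1)*11069776 = 415 - 1*(-11069776) = 415 + 11069776 = 11070191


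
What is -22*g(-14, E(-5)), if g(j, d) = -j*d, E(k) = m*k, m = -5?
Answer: -7700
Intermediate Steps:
E(k) = -5*k
g(j, d) = -d*j
-22*g(-14, E(-5)) = -(-22)*(-5*(-5))*(-14) = -(-22)*25*(-14) = -22*350 = -7700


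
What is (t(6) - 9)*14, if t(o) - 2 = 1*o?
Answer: -14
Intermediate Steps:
t(o) = 2 + o (t(o) = 2 + 1*o = 2 + o)
(t(6) - 9)*14 = ((2 + 6) - 9)*14 = (8 - 9)*14 = -1*14 = -14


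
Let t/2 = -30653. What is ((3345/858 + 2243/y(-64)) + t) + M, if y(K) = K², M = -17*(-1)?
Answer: -35896079123/585728 ≈ -61285.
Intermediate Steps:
M = 17
t = -61306 (t = 2*(-30653) = -61306)
((3345/858 + 2243/y(-64)) + t) + M = ((3345/858 + 2243/((-64)²)) - 61306) + 17 = ((3345*(1/858) + 2243/4096) - 61306) + 17 = ((1115/286 + 2243*(1/4096)) - 61306) + 17 = ((1115/286 + 2243/4096) - 61306) + 17 = (2604269/585728 - 61306) + 17 = -35906036499/585728 + 17 = -35896079123/585728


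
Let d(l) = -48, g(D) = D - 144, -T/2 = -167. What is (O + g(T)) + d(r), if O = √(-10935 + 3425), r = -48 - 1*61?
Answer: 142 + I*√7510 ≈ 142.0 + 86.66*I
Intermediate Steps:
T = 334 (T = -2*(-167) = 334)
g(D) = -144 + D
r = -109 (r = -48 - 61 = -109)
O = I*√7510 (O = √(-7510) = I*√7510 ≈ 86.66*I)
(O + g(T)) + d(r) = (I*√7510 + (-144 + 334)) - 48 = (I*√7510 + 190) - 48 = (190 + I*√7510) - 48 = 142 + I*√7510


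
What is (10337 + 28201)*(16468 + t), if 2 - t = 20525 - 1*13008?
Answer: 345030714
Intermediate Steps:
t = -7515 (t = 2 - (20525 - 1*13008) = 2 - (20525 - 13008) = 2 - 1*7517 = 2 - 7517 = -7515)
(10337 + 28201)*(16468 + t) = (10337 + 28201)*(16468 - 7515) = 38538*8953 = 345030714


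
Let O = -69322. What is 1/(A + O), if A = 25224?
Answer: -1/44098 ≈ -2.2677e-5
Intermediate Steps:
1/(A + O) = 1/(25224 - 69322) = 1/(-44098) = -1/44098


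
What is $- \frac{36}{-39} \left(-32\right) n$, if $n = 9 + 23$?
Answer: $- \frac{12288}{13} \approx -945.23$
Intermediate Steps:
$n = 32$
$- \frac{36}{-39} \left(-32\right) n = - \frac{36}{-39} \left(-32\right) 32 = \left(-36\right) \left(- \frac{1}{39}\right) \left(-32\right) 32 = \frac{12}{13} \left(-32\right) 32 = \left(- \frac{384}{13}\right) 32 = - \frac{12288}{13}$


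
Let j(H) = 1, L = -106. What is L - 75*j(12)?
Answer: -181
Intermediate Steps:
L - 75*j(12) = -106 - 75*1 = -106 - 75 = -181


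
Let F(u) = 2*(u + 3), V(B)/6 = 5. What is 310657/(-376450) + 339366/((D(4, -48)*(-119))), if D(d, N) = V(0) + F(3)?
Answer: -21551165731/313582850 ≈ -68.726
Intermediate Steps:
V(B) = 30 (V(B) = 6*5 = 30)
F(u) = 6 + 2*u (F(u) = 2*(3 + u) = 6 + 2*u)
D(d, N) = 42 (D(d, N) = 30 + (6 + 2*3) = 30 + (6 + 6) = 30 + 12 = 42)
310657/(-376450) + 339366/((D(4, -48)*(-119))) = 310657/(-376450) + 339366/((42*(-119))) = 310657*(-1/376450) + 339366/(-4998) = -310657/376450 + 339366*(-1/4998) = -310657/376450 - 56561/833 = -21551165731/313582850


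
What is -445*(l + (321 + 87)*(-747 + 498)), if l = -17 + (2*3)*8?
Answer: 45194645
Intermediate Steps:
l = 31 (l = -17 + 6*8 = -17 + 48 = 31)
-445*(l + (321 + 87)*(-747 + 498)) = -445*(31 + (321 + 87)*(-747 + 498)) = -445*(31 + 408*(-249)) = -445*(31 - 101592) = -445*(-101561) = 45194645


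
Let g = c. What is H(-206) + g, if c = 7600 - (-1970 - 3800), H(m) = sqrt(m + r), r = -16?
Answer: 13370 + I*sqrt(222) ≈ 13370.0 + 14.9*I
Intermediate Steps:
H(m) = sqrt(-16 + m) (H(m) = sqrt(m - 16) = sqrt(-16 + m))
c = 13370 (c = 7600 - 1*(-5770) = 7600 + 5770 = 13370)
g = 13370
H(-206) + g = sqrt(-16 - 206) + 13370 = sqrt(-222) + 13370 = I*sqrt(222) + 13370 = 13370 + I*sqrt(222)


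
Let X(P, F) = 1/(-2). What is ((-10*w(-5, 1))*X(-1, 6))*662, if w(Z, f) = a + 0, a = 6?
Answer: 19860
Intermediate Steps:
w(Z, f) = 6 (w(Z, f) = 6 + 0 = 6)
X(P, F) = -½
((-10*w(-5, 1))*X(-1, 6))*662 = (-10*6*(-½))*662 = -60*(-½)*662 = 30*662 = 19860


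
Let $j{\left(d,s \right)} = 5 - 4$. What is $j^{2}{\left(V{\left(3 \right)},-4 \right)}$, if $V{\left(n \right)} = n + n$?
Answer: $1$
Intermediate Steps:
$V{\left(n \right)} = 2 n$
$j{\left(d,s \right)} = 1$
$j^{2}{\left(V{\left(3 \right)},-4 \right)} = 1^{2} = 1$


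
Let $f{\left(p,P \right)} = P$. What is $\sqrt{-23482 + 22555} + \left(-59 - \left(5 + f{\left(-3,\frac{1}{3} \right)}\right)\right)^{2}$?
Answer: $\frac{37249}{9} + 3 i \sqrt{103} \approx 4138.8 + 30.447 i$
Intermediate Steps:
$\sqrt{-23482 + 22555} + \left(-59 - \left(5 + f{\left(-3,\frac{1}{3} \right)}\right)\right)^{2} = \sqrt{-23482 + 22555} + \left(-59 + \left(\left(0 - \frac{1}{3}\right) - 5\right)\right)^{2} = \sqrt{-927} + \left(-59 + \left(\left(0 - \frac{1}{3}\right) - 5\right)\right)^{2} = 3 i \sqrt{103} + \left(-59 + \left(\left(0 - \frac{1}{3}\right) - 5\right)\right)^{2} = 3 i \sqrt{103} + \left(-59 - \frac{16}{3}\right)^{2} = 3 i \sqrt{103} + \left(- \frac{193}{3}\right)^{2} = 3 i \sqrt{103} + \frac{37249}{9} = \frac{37249}{9} + 3 i \sqrt{103}$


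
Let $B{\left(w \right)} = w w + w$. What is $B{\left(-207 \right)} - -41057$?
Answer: $83699$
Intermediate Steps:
$B{\left(w \right)} = w + w^{2}$ ($B{\left(w \right)} = w^{2} + w = w + w^{2}$)
$B{\left(-207 \right)} - -41057 = - 207 \left(1 - 207\right) - -41057 = \left(-207\right) \left(-206\right) + 41057 = 42642 + 41057 = 83699$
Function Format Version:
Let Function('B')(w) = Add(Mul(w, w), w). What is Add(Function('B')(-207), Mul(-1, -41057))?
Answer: 83699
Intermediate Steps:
Function('B')(w) = Add(w, Pow(w, 2)) (Function('B')(w) = Add(Pow(w, 2), w) = Add(w, Pow(w, 2)))
Add(Function('B')(-207), Mul(-1, -41057)) = Add(Mul(-207, Add(1, -207)), Mul(-1, -41057)) = Add(Mul(-207, -206), 41057) = Add(42642, 41057) = 83699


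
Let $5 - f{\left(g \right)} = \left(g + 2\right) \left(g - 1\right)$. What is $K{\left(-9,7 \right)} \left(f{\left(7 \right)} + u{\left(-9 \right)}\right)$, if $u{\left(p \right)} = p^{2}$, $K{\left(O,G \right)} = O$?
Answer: $-288$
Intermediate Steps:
$f{\left(g \right)} = 5 - \left(-1 + g\right) \left(2 + g\right)$ ($f{\left(g \right)} = 5 - \left(g + 2\right) \left(g - 1\right) = 5 - \left(2 + g\right) \left(-1 + g\right) = 5 - \left(-1 + g\right) \left(2 + g\right)$)
$K{\left(-9,7 \right)} \left(f{\left(7 \right)} + u{\left(-9 \right)}\right) = - 9 \left(\left(7 - 7 - 7^{2}\right) + \left(-9\right)^{2}\right) = - 9 \left(\left(7 - 7 - 49\right) + 81\right) = - 9 \left(-49 + 81\right) = \left(-9\right) 32 = -288$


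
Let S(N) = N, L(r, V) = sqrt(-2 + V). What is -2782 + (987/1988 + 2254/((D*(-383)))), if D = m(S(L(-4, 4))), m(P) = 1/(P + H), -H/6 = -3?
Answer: -314072149/108772 - 2254*sqrt(2)/383 ≈ -2895.8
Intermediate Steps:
H = 18 (H = -6*(-3) = 18)
m(P) = 1/(18 + P) (m(P) = 1/(P + 18) = 1/(18 + P))
D = 1/(18 + sqrt(2)) (D = 1/(18 + sqrt(-2 + 4)) = 1/(18 + sqrt(2)) ≈ 0.051509)
-2782 + (987/1988 + 2254/((D*(-383)))) = -2782 + (987/1988 + 2254/(((9/161 - sqrt(2)/322)*(-383)))) = -2782 + (987*(1/1988) + 2254/(-3447/161 + 383*sqrt(2)/322)) = -2782 + (141/284 + 2254/(-3447/161 + 383*sqrt(2)/322)) = -789947/284 + 2254/(-3447/161 + 383*sqrt(2)/322)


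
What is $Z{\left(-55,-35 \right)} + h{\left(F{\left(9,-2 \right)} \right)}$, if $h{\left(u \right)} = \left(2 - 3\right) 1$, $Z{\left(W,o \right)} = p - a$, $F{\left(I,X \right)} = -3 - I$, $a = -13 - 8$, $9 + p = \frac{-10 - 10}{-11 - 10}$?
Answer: $\frac{251}{21} \approx 11.952$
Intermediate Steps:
$p = - \frac{169}{21}$ ($p = -9 + \frac{-10 - 10}{-11 - 10} = -9 - \frac{20}{-21} = -9 - - \frac{20}{21} = -9 + \frac{20}{21} = - \frac{169}{21} \approx -8.0476$)
$a = -21$
$Z{\left(W,o \right)} = \frac{272}{21}$ ($Z{\left(W,o \right)} = - \frac{169}{21} - -21 = - \frac{169}{21} + 21 = \frac{272}{21}$)
$h{\left(u \right)} = -1$ ($h{\left(u \right)} = \left(-1\right) 1 = -1$)
$Z{\left(-55,-35 \right)} + h{\left(F{\left(9,-2 \right)} \right)} = \frac{272}{21} - 1 = \frac{251}{21}$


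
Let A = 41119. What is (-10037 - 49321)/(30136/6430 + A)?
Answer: -190835970/132212653 ≈ -1.4434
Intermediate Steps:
(-10037 - 49321)/(30136/6430 + A) = (-10037 - 49321)/(30136/6430 + 41119) = -59358/(30136*(1/6430) + 41119) = -59358/(15068/3215 + 41119) = -59358/132212653/3215 = -59358*3215/132212653 = -190835970/132212653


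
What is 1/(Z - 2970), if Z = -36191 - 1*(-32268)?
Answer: -1/6893 ≈ -0.00014507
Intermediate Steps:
Z = -3923 (Z = -36191 + 32268 = -3923)
1/(Z - 2970) = 1/(-3923 - 2970) = 1/(-6893) = -1/6893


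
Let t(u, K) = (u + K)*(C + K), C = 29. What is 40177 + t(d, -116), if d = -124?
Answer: 61057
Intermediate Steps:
t(u, K) = (29 + K)*(K + u) (t(u, K) = (u + K)*(29 + K) = (K + u)*(29 + K) = (29 + K)*(K + u))
40177 + t(d, -116) = 40177 + ((-116)**2 + 29*(-116) + 29*(-124) - 116*(-124)) = 40177 + (13456 - 3364 - 3596 + 14384) = 40177 + 20880 = 61057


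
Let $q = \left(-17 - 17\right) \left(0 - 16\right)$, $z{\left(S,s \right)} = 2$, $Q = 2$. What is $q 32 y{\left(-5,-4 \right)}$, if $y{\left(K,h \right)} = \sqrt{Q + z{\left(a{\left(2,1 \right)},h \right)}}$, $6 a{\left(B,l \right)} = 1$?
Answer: $34816$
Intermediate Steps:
$a{\left(B,l \right)} = \frac{1}{6}$ ($a{\left(B,l \right)} = \frac{1}{6} \cdot 1 = \frac{1}{6}$)
$y{\left(K,h \right)} = 2$ ($y{\left(K,h \right)} = \sqrt{2 + 2} = \sqrt{4} = 2$)
$q = 544$ ($q = \left(-17 - 17\right) \left(-16\right) = \left(-34\right) \left(-16\right) = 544$)
$q 32 y{\left(-5,-4 \right)} = 544 \cdot 32 \cdot 2 = 17408 \cdot 2 = 34816$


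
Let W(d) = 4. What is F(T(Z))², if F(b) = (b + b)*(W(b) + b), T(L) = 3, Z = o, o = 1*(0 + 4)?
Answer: 1764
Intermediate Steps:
o = 4 (o = 1*4 = 4)
Z = 4
F(b) = 2*b*(4 + b) (F(b) = (b + b)*(4 + b) = (2*b)*(4 + b) = 2*b*(4 + b))
F(T(Z))² = (2*3*(4 + 3))² = (2*3*7)² = 42² = 1764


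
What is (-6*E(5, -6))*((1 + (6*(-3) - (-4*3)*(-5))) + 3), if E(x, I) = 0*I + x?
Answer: 2220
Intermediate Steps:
E(x, I) = x (E(x, I) = 0 + x = x)
(-6*E(5, -6))*((1 + (6*(-3) - (-4*3)*(-5))) + 3) = (-6*5)*((1 + (6*(-3) - (-4*3)*(-5))) + 3) = -30*((1 + (-18 - (-12)*(-5))) + 3) = -30*((1 + (-18 - 1*60)) + 3) = -30*((1 + (-18 - 60)) + 3) = -30*((1 - 78) + 3) = -30*(-77 + 3) = -30*(-74) = 2220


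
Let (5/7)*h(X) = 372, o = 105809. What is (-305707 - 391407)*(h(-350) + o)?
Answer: -370619960986/5 ≈ -7.4124e+10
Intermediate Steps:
h(X) = 2604/5 (h(X) = (7/5)*372 = 2604/5)
(-305707 - 391407)*(h(-350) + o) = (-305707 - 391407)*(2604/5 + 105809) = -697114*531649/5 = -370619960986/5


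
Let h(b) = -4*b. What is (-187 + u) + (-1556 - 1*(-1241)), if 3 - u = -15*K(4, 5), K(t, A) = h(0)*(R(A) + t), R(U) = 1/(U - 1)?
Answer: -499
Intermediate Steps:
R(U) = 1/(-1 + U)
K(t, A) = 0 (K(t, A) = (-4*0)*(1/(-1 + A) + t) = 0*(t + 1/(-1 + A)) = 0)
u = 3 (u = 3 - (-15)*0 = 3 - 1*0 = 3 + 0 = 3)
(-187 + u) + (-1556 - 1*(-1241)) = (-187 + 3) + (-1556 - 1*(-1241)) = -184 + (-1556 + 1241) = -184 - 315 = -499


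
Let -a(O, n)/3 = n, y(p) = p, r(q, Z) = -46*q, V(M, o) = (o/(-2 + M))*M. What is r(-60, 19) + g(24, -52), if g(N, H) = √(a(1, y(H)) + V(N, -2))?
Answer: 2760 + 6*√517/11 ≈ 2772.4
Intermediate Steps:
V(M, o) = M*o/(-2 + M) (V(M, o) = (o/(-2 + M))*M = M*o/(-2 + M))
a(O, n) = -3*n
g(N, H) = √(-3*H - 2*N/(-2 + N)) (g(N, H) = √(-3*H + N*(-2)/(-2 + N)) = √(-3*H - 2*N/(-2 + N)))
r(-60, 19) + g(24, -52) = -46*(-60) + √((-2*24 - 3*(-52)*(-2 + 24))/(-2 + 24)) = 2760 + √((-48 - 3*(-52)*22)/22) = 2760 + √((-48 + 3432)/22) = 2760 + √((1/22)*3384) = 2760 + √(1692/11) = 2760 + 6*√517/11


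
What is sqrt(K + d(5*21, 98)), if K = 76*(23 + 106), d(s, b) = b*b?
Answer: 4*sqrt(1213) ≈ 139.31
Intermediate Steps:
d(s, b) = b**2
K = 9804 (K = 76*129 = 9804)
sqrt(K + d(5*21, 98)) = sqrt(9804 + 98**2) = sqrt(9804 + 9604) = sqrt(19408) = 4*sqrt(1213)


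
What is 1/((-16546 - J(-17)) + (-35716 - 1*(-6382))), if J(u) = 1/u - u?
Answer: -17/780248 ≈ -2.1788e-5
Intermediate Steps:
1/((-16546 - J(-17)) + (-35716 - 1*(-6382))) = 1/((-16546 - (1/(-17) - 1*(-17))) + (-35716 - 1*(-6382))) = 1/((-16546 - (-1/17 + 17)) + (-35716 + 6382)) = 1/((-16546 - 1*288/17) - 29334) = 1/((-16546 - 288/17) - 29334) = 1/(-281570/17 - 29334) = 1/(-780248/17) = -17/780248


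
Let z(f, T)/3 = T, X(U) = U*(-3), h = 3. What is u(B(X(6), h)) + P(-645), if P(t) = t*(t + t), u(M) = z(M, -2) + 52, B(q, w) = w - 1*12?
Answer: 832096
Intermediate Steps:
X(U) = -3*U
B(q, w) = -12 + w (B(q, w) = w - 12 = -12 + w)
z(f, T) = 3*T
u(M) = 46 (u(M) = 3*(-2) + 52 = -6 + 52 = 46)
P(t) = 2*t² (P(t) = t*(2*t) = 2*t²)
u(B(X(6), h)) + P(-645) = 46 + 2*(-645)² = 46 + 2*416025 = 46 + 832050 = 832096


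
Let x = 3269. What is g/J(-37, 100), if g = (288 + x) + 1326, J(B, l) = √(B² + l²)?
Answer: 4883*√11369/11369 ≈ 45.796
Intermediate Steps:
g = 4883 (g = (288 + 3269) + 1326 = 3557 + 1326 = 4883)
g/J(-37, 100) = 4883/(√((-37)² + 100²)) = 4883/(√(1369 + 10000)) = 4883/(√11369) = 4883*(√11369/11369) = 4883*√11369/11369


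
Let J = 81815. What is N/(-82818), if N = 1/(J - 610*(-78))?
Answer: -1/10716235110 ≈ -9.3316e-11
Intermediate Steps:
N = 1/129395 (N = 1/(81815 - 610*(-78)) = 1/(81815 + 47580) = 1/129395 ≈ 7.7283e-6)
N/(-82818) = (1/129395)/(-82818) = (1/129395)*(-1/82818) = -1/10716235110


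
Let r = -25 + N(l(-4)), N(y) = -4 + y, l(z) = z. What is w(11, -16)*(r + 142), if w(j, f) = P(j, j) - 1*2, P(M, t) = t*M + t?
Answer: 14170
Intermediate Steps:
P(M, t) = t + M*t (P(M, t) = M*t + t = t + M*t)
w(j, f) = -2 + j*(1 + j) (w(j, f) = j*(1 + j) - 1*2 = j*(1 + j) - 2 = -2 + j*(1 + j))
r = -33 (r = -25 + (-4 - 4) = -25 - 8 = -33)
w(11, -16)*(r + 142) = (-2 + 11*(1 + 11))*(-33 + 142) = (-2 + 11*12)*109 = (-2 + 132)*109 = 130*109 = 14170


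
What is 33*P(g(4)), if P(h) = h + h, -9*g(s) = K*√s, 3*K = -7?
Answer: 308/9 ≈ 34.222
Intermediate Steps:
K = -7/3 (K = (⅓)*(-7) = -7/3 ≈ -2.3333)
g(s) = 7*√s/27 (g(s) = -(-7)*√s/27 = 7*√s/27)
P(h) = 2*h
33*P(g(4)) = 33*(2*(7*√4/27)) = 33*(2*((7/27)*2)) = 33*(2*(14/27)) = 33*(28/27) = 308/9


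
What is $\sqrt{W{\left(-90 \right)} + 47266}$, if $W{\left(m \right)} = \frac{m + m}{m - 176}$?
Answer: $\frac{2 \sqrt{209025061}}{133} \approx 217.41$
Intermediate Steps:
$W{\left(m \right)} = \frac{2 m}{-176 + m}$
$\sqrt{W{\left(-90 \right)} + 47266} = \sqrt{2 \left(-90\right) \frac{1}{-176 - 90} + 47266} = \sqrt{2 \left(-90\right) \frac{1}{-266} + 47266} = \sqrt{2 \left(-90\right) \left(- \frac{1}{266}\right) + 47266} = \sqrt{\frac{90}{133} + 47266} = \sqrt{\frac{6286468}{133}} = \frac{2 \sqrt{209025061}}{133}$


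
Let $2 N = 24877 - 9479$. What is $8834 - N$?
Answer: $1135$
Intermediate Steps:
$N = 7699$ ($N = \frac{24877 - 9479}{2} = \frac{1}{2} \cdot 15398 = 7699$)
$8834 - N = 8834 - 7699 = 1135$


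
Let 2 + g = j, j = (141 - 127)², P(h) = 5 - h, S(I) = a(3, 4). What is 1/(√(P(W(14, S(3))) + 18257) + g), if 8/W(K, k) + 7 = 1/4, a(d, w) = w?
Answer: 2619/261533 - 3*√1479318/523066 ≈ 0.0030382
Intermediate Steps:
S(I) = 4
W(K, k) = -32/27 (W(K, k) = 8/(-7 + 1/4) = 8/(-7 + ¼) = 8/(-27/4) = 8*(-4/27) = -32/27)
j = 196 (j = 14² = 196)
g = 194 (g = -2 + 196 = 194)
1/(√(P(W(14, S(3))) + 18257) + g) = 1/(√((5 - 1*(-32/27)) + 18257) + 194) = 1/(√((5 + 32/27) + 18257) + 194) = 1/(√(167/27 + 18257) + 194) = 1/(√(493106/27) + 194) = 1/(√1479318/9 + 194) = 1/(194 + √1479318/9)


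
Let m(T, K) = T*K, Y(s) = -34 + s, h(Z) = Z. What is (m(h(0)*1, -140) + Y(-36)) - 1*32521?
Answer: -32591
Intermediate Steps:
m(T, K) = K*T
(m(h(0)*1, -140) + Y(-36)) - 1*32521 = (-0 + (-34 - 36)) - 1*32521 = (-140*0 - 70) - 32521 = (0 - 70) - 32521 = -70 - 32521 = -32591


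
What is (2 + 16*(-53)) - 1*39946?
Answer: -40792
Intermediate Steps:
(2 + 16*(-53)) - 1*39946 = (2 - 848) - 39946 = -846 - 39946 = -40792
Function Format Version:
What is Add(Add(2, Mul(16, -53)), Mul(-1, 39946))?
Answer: -40792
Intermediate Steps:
Add(Add(2, Mul(16, -53)), Mul(-1, 39946)) = Add(Add(2, -848), -39946) = Add(-846, -39946) = -40792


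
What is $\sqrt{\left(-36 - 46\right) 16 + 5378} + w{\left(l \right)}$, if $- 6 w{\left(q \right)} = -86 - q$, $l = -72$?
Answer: $\frac{7}{3} + \sqrt{4066} \approx 66.099$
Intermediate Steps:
$w{\left(q \right)} = \frac{43}{3} + \frac{q}{6}$ ($w{\left(q \right)} = - \frac{-86 - q}{6} = \frac{43}{3} + \frac{q}{6}$)
$\sqrt{\left(-36 - 46\right) 16 + 5378} + w{\left(l \right)} = \sqrt{\left(-36 - 46\right) 16 + 5378} + \left(\frac{43}{3} + \frac{1}{6} \left(-72\right)\right) = \sqrt{\left(-36 - 46\right) 16 + 5378} + \left(\frac{43}{3} - 12\right) = \sqrt{\left(-82\right) 16 + 5378} + \frac{7}{3} = \sqrt{-1312 + 5378} + \frac{7}{3} = \sqrt{4066} + \frac{7}{3} = \frac{7}{3} + \sqrt{4066}$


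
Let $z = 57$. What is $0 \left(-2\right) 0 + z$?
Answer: $57$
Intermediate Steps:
$0 \left(-2\right) 0 + z = 0 \left(-2\right) 0 + 57 = 0 \cdot 0 + 57 = 0 + 57 = 57$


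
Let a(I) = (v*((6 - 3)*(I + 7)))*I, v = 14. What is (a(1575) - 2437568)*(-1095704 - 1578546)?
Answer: -273339724301000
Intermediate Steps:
a(I) = I*(294 + 42*I) (a(I) = (14*((6 - 3)*(I + 7)))*I = (14*(3*(7 + I)))*I = (14*(21 + 3*I))*I = (294 + 42*I)*I = I*(294 + 42*I))
(a(1575) - 2437568)*(-1095704 - 1578546) = (42*1575*(7 + 1575) - 2437568)*(-1095704 - 1578546) = (42*1575*1582 - 2437568)*(-2674250) = (104649300 - 2437568)*(-2674250) = 102211732*(-2674250) = -273339724301000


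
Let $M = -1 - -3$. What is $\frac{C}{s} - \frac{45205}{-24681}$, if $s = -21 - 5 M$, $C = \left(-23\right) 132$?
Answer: $\frac{76332871}{765111} \approx 99.767$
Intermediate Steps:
$M = 2$ ($M = -1 + 3 = 2$)
$C = -3036$
$s = -31$ ($s = -21 - 10 = -31$)
$\frac{C}{s} - \frac{45205}{-24681} = - \frac{3036}{-31} - \frac{45205}{-24681} = \left(-3036\right) \left(- \frac{1}{31}\right) - - \frac{45205}{24681} = \frac{3036}{31} + \frac{45205}{24681} = \frac{76332871}{765111}$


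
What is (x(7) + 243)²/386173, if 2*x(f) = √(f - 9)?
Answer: (486 + I*√2)²/1544692 ≈ 0.15291 + 0.0008899*I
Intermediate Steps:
x(f) = √(-9 + f)/2 (x(f) = √(f - 9)/2 = √(-9 + f)/2)
(x(7) + 243)²/386173 = (√(-9 + 7)/2 + 243)²/386173 = (√(-2)/2 + 243)²*(1/386173) = ((I*√2)/2 + 243)²*(1/386173) = (I*√2/2 + 243)²*(1/386173) = (243 + I*√2/2)²*(1/386173) = (243 + I*√2/2)²/386173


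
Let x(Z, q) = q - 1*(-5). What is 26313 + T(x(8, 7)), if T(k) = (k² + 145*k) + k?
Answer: 28209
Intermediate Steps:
x(Z, q) = 5 + q (x(Z, q) = q + 5 = 5 + q)
T(k) = k² + 146*k
26313 + T(x(8, 7)) = 26313 + (5 + 7)*(146 + (5 + 7)) = 26313 + 12*(146 + 12) = 26313 + 12*158 = 26313 + 1896 = 28209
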